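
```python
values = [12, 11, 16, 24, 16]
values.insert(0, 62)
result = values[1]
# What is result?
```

Trace:
`values = [12, 11, 16, 24, 16]` → values = [12, 11, 16, 24, 16]
`values.insert(0, 62)` → values = [62, 12, 11, 16, 24, 16]
`result = values[1]` → result = 12
So result = 12

Answer: 12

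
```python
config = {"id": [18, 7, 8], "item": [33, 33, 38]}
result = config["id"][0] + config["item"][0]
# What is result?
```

Trace:
`config = {"id": [18, 7, 8], "item": [33, 33, 38]}` → config = {'id': [18, 7, 8], 'item': [33, 33, 38]}
`result = config["id"][0] + config["item"][0]` → result = 51
So result = 51

Answer: 51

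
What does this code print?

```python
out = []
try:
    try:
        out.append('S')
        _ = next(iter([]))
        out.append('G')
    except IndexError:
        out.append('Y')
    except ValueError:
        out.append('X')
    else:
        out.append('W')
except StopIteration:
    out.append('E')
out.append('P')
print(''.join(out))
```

Execution trace: 'S' (try body) → 'E' (outer except StopIteration) → 'P' (after the try/except). Output: SEP

Answer: SEP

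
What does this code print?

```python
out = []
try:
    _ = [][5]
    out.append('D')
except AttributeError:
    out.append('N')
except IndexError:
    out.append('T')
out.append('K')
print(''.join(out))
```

Execution trace: 'T' (except IndexError) → 'K' (after the try/except). Output: TK

Answer: TK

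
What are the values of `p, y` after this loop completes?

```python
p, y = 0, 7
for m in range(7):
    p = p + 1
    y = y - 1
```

p goes 0→7, y goes 7→0
`p, y` takes the values: (0, 7) → (1, 7) → (1, 6) → (2, 6) → (2, 5) → (3, 5) → (3, 4) → (4, 4) → (4, 3) → (5, 3) → (5, 2) → (6, 2) → (6, 1) → (7, 1) → (7, 0)

Answer: 7, 0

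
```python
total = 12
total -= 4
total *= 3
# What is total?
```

Trace:
`total = 12` → total = 12
`total -= 4` → total = 8
`total *= 3` → total = 24
So total = 24

Answer: 24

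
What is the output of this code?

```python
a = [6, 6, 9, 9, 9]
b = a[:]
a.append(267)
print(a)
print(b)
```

Key concept: slice [:] creates copy.
Step by step:
`a = [6, 6, 9, 9, 9]` → a = [6, 6, 9, 9, 9]
`b = a[:]` → b = [6, 6, 9, 9, 9]
`a.append(267)` → a = [6, 6, 9, 9, 9, 267]
`print(a)` → prints [6, 6, 9, 9, 9, 267]
`print(b)` → prints [6, 6, 9, 9, 9]

Answer:
[6, 6, 9, 9, 9, 267]
[6, 6, 9, 9, 9]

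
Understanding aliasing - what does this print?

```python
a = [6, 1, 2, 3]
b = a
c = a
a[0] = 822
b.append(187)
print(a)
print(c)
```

Key concept: multiple aliases.
Step by step:
`a = [6, 1, 2, 3]` → a = [6, 1, 2, 3]
`b = a` → b = [6, 1, 2, 3] (same object as a)
`c = a` → c = [6, 1, 2, 3] (same object as a, b)
`a[0] = 822` → a = [822, 1, 2, 3] (same object as b, c); b = [822, 1, 2, 3] (same object as a, c); c = [822, 1, 2, 3] (same object as a, b)
`b.append(187)` → a = [822, 1, 2, 3, 187] (same object as b, c); b = [822, 1, 2, 3, 187] (same object as a, c); c = [822, 1, 2, 3, 187] (same object as a, b)
`print(a)` → prints [822, 1, 2, 3, 187]
`print(c)` → prints [822, 1, 2, 3, 187]

Answer:
[822, 1, 2, 3, 187]
[822, 1, 2, 3, 187]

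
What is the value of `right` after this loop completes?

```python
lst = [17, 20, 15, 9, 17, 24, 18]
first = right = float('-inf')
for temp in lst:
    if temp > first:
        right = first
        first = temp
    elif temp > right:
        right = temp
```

Second largest (with repeats) in [17, 20, 15, 9, 17, 24, 18]
`right` takes the values: -inf → 17 → 20

Answer: 20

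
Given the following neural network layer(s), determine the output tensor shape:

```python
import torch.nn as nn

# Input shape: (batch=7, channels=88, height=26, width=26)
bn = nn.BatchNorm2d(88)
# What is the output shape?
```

Input: (7, 88, 26, 26) -> Output: (7, 88, 26, 26)

Answer: (7, 88, 26, 26)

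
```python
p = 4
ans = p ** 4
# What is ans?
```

Trace:
`p = 4` → p = 4
`ans = p ** 4` → ans = 256
So ans = 256

Answer: 256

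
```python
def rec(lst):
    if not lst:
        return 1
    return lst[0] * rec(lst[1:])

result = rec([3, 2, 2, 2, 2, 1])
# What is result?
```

Product over [3, 2, 2, 2, 2, 1] = 3 * 2 * 2 * 2 * 2 * 1 = 48

Answer: 48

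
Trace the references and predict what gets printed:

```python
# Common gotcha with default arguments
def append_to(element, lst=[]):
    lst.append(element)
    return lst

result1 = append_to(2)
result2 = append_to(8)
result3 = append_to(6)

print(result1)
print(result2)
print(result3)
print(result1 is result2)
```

Key concept: mutable default argument gotcha.
Step by step:
`result1 = append_to(2)` → result1 = [2]
`result2 = append_to(8)` → result1 = [2, 8] (same object as result2); result2 = [2, 8] (same object as result1)
`result3 = append_to(6)` → result1 = [2, 8, 6] (same object as result2, result3); result2 = [2, 8, 6] (same object as result1, result3); result3 = [2, 8, 6] (same object as result1, result2)
`print(result1)` → prints [2, 8, 6]
`print(result2)` → prints [2, 8, 6]
`print(result3)` → prints [2, 8, 6]
`print(result1 is result2)` → prints True

Answer:
[2, 8, 6]
[2, 8, 6]
[2, 8, 6]
True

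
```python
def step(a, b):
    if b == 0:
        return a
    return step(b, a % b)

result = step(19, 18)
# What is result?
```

step(19, 18) -> step(18, 1) -> step(1, 0) -> 1

Answer: 1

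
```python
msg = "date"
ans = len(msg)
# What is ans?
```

Trace:
`msg = "date"` → msg = 'date'
`ans = len(msg)` → ans = 4
So ans = 4

Answer: 4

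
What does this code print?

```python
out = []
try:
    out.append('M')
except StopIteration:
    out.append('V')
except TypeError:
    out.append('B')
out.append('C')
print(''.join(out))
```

Execution trace: 'M' (try body, no exception) → 'C' (after the try/except). Output: MC

Answer: MC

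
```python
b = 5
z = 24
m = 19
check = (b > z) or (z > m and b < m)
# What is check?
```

Trace:
`b = 5` → b = 5
`z = 24` → z = 24
`m = 19` → m = 19
`check = (b > z) or (z > m and b < m)` → check = True
So check = True

Answer: True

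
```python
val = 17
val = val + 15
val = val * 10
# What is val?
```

Trace:
`val = 17` → val = 17
`val = val + 15` → val = 32
`val = val * 10` → val = 320
So val = 320

Answer: 320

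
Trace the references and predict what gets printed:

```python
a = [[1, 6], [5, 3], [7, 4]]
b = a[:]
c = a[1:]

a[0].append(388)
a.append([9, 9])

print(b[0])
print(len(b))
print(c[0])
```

Key concept: slice with nested mutation.
Step by step:
`a = [[1, 6], [5, 3], [7, 4]]` → a = [[1, 6], [5, 3], [7, 4]]
`b = a[:]` → b = [[1, 6], [5, 3], [7, 4]]
`c = a[1:]` → c = [[5, 3], [7, 4]]
`a[0].append(388)` → a = [[1, 6, 388], [5, 3], [7, 4]]; b = [[1, 6, 388], [5, 3], [7, 4]]
`a.append([9, 9])` → a = [[1, 6, 388], [5, 3], [7, 4], [9, 9]]
`print(b[0])` → prints [1, 6, 388]
`print(len(b))` → prints 3
`print(c[0])` → prints [5, 3]

Answer:
[1, 6, 388]
3
[5, 3]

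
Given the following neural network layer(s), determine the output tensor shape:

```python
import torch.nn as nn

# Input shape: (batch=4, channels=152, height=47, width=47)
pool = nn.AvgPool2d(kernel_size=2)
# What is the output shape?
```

Input: (4, 152, 47, 47) -> Output: (4, 152, 23, 23)

Answer: (4, 152, 23, 23)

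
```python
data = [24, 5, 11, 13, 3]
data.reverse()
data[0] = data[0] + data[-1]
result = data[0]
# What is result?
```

Trace:
`data = [24, 5, 11, 13, 3]` → data = [24, 5, 11, 13, 3]
`data.reverse()` → data = [3, 13, 11, 5, 24]
`data[0] = data[0] + data[-1]` → data = [27, 13, 11, 5, 24]
`result = data[0]` → result = 27
So result = 27

Answer: 27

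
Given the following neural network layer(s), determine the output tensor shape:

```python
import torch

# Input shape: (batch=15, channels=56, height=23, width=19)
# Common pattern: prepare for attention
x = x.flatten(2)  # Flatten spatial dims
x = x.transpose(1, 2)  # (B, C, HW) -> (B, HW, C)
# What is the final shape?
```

Input: (15, 56, 23, 19) -> after flatten(2): (15, 56, 437) -> Output: (15, 437, 56)

Answer: (15, 437, 56)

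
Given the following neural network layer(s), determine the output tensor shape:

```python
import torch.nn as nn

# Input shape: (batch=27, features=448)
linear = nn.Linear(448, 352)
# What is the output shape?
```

Input: (27, 448) -> Output: (27, 352)

Answer: (27, 352)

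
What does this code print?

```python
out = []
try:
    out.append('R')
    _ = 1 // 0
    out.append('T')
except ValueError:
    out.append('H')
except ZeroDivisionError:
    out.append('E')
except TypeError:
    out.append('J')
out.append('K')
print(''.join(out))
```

Execution trace: 'R' (try body) → 'E' (except ZeroDivisionError) → 'K' (after the try/except). Output: REK

Answer: REK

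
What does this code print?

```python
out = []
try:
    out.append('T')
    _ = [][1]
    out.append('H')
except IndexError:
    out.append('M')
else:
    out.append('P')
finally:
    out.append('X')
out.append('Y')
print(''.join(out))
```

Execution trace: 'T' (try body) → 'M' (except IndexError) → 'X' (finally) → 'Y' (after the try/except). Output: TMXY

Answer: TMXY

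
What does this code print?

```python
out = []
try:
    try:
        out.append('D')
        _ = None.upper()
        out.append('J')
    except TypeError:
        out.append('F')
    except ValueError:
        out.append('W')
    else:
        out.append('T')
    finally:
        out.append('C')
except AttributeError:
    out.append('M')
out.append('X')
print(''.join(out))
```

Execution trace: 'D' (try body) → 'C' (finally) → 'M' (outer except AttributeError) → 'X' (after the try/except). Output: DCMX

Answer: DCMX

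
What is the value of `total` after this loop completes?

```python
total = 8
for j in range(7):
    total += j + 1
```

Start at 8, add 1 to 7 = 36
`total` takes the values: 8 → 9 → 11 → 14 → 18 → 23 → 29 → 36

Answer: 36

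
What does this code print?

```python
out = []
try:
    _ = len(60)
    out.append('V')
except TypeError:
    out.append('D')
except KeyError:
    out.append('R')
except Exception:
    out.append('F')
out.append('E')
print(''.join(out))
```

Execution trace: 'D' (except TypeError) → 'E' (after the try/except). Output: DE

Answer: DE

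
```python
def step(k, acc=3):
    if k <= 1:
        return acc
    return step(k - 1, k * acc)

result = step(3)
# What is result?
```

Accumulator trace (n, acc): (3, 3) -> (2, 9) -> (1, 18) -> return 18

Answer: 18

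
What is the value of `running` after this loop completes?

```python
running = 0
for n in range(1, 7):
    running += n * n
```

Sum of squares 1² to 6² = 91
`running` takes the values: 0 → 1 → 5 → 14 → 30 → 55 → 91

Answer: 91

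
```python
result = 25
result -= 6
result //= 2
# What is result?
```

Trace:
`result = 25` → result = 25
`result -= 6` → result = 19
`result //= 2` → result = 9
So result = 9

Answer: 9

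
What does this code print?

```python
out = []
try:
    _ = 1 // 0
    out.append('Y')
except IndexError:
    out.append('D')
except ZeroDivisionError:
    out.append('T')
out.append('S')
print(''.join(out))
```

Execution trace: 'T' (except ZeroDivisionError) → 'S' (after the try/except). Output: TS

Answer: TS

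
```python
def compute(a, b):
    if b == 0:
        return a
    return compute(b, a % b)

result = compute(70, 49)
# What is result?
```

compute(70, 49) -> compute(49, 21) -> compute(21, 7) -> compute(7, 0) -> 7

Answer: 7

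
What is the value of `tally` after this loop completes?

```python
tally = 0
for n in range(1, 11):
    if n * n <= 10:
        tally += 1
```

Count numbers where n² ≤ 10
`tally` takes the values: 0 → 1 → 2 → 3

Answer: 3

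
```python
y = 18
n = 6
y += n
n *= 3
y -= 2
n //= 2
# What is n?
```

Trace:
`y = 18` → y = 18
`n = 6` → n = 6
`y += n` → y = 24
`n *= 3` → n = 18
`y -= 2` → y = 22
`n //= 2` → n = 9
So n = 9

Answer: 9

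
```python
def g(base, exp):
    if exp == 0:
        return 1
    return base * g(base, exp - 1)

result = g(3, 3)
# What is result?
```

g(3, 3) = 3 * 3 * 3 = 27

Answer: 27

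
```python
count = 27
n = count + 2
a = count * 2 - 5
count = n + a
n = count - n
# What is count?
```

Trace:
`count = 27` → count = 27
`n = count + 2` → n = 29
`a = count * 2 - 5` → a = 49
`count = n + a` → count = 78
`n = count - n` → n = 49
So count = 78

Answer: 78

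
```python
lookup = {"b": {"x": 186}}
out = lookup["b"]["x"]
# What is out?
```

Trace:
`lookup = {"b": {"x": 186}}` → lookup = {'b': {'x': 186}}
`out = lookup["b"]["x"]` → out = 186
So out = 186

Answer: 186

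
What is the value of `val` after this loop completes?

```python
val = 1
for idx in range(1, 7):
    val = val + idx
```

Start at 1, add 1 through 6
`val` takes the values: 1 → 2 → 4 → 7 → 11 → 16 → 22

Answer: 22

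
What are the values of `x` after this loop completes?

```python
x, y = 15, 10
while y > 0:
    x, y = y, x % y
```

GCD of 15 and 10
`x` takes the values: 15 → 10 → 5

Answer: 5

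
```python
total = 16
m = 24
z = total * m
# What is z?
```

Trace:
`total = 16` → total = 16
`m = 24` → m = 24
`z = total * m` → z = 384
So z = 384

Answer: 384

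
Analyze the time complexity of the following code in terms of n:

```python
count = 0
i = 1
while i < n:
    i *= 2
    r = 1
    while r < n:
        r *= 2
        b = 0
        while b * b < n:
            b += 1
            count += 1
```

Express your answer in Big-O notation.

Each loop level contributes: log n × log n × √n. Multiplying the contributions gives O(√n log² n).

Answer: O(√n log² n)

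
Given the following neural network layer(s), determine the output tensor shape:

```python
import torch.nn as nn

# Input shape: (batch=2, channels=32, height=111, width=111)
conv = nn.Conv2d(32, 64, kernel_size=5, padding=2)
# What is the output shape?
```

Input: (2, 32, 111, 111) -> Output: (2, 64, 111, 111)

Answer: (2, 64, 111, 111)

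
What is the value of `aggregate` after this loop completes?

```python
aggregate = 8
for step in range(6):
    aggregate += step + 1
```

Start at 8, add 1 to 6 = 29
`aggregate` takes the values: 8 → 9 → 11 → 14 → 18 → 23 → 29

Answer: 29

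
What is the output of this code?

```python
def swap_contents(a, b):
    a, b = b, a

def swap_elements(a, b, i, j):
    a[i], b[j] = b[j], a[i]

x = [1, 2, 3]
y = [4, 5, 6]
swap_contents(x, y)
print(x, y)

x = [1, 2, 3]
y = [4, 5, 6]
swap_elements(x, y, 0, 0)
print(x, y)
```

Key concept: parameter rebinding vs mutation.
Step by step:
`x = [1, 2, 3]` → x = [1, 2, 3]
`y = [4, 5, 6]` → y = [4, 5, 6]
`swap_contents(x, y)` → no visible change to tracked variables
`print(x, y)` → prints [1, 2, 3] [4, 5, 6]
`x = [1, 2, 3]` → x = [1, 2, 3]
`y = [4, 5, 6]` → y = [4, 5, 6]
`swap_elements(x, y, 0, 0)` → x = [4, 2, 3]; y = [1, 5, 6]
`print(x, y)` → prints [4, 2, 3] [1, 5, 6]

Answer:
[1, 2, 3] [4, 5, 6]
[4, 2, 3] [1, 5, 6]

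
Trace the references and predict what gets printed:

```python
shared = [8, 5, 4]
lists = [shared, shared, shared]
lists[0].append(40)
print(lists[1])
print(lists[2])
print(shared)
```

Key concept: list of same reference.
Step by step:
`shared = [8, 5, 4]` → shared = [8, 5, 4]
`lists = [shared, shared, shared]` → lists = [[8, 5, 4], [8, 5, 4], [8, 5, 4]]
`lists[0].append(40)` → shared = [8, 5, 4, 40]; lists = [[8, 5, 4, 40], [8, 5, 4, 40], [8, 5, 4, 40]]
`print(lists[1])` → prints [8, 5, 4, 40]
`print(lists[2])` → prints [8, 5, 4, 40]
`print(shared)` → prints [8, 5, 4, 40]

Answer:
[8, 5, 4, 40]
[8, 5, 4, 40]
[8, 5, 4, 40]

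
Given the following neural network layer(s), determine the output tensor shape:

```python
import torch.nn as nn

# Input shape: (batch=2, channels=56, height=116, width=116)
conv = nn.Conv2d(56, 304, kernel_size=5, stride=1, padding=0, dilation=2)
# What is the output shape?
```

Input: (2, 56, 116, 116) -> Output: (2, 304, 108, 108)

Answer: (2, 304, 108, 108)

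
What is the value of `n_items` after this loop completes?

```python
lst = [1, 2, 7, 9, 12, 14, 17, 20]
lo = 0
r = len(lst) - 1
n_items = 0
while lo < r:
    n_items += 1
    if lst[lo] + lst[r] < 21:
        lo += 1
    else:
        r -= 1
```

Steps to find pair summing to 21
`n_items` takes the values: 0 → 1 → 2 → 3 → 4 → 5 → 6 → 7

Answer: 7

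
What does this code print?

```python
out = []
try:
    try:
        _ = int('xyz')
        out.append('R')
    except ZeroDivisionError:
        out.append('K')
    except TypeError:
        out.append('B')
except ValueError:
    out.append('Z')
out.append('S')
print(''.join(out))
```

Execution trace: 'Z' (outer except ValueError) → 'S' (after the try/except). Output: ZS

Answer: ZS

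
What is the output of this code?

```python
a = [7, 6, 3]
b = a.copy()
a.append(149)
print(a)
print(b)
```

Key concept: list.copy() creates independent copy.
Step by step:
`a = [7, 6, 3]` → a = [7, 6, 3]
`b = a.copy()` → b = [7, 6, 3]
`a.append(149)` → a = [7, 6, 3, 149]
`print(a)` → prints [7, 6, 3, 149]
`print(b)` → prints [7, 6, 3]

Answer:
[7, 6, 3, 149]
[7, 6, 3]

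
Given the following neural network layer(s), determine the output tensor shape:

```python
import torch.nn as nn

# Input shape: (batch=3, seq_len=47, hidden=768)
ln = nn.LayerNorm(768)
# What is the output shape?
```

Input: (3, 47, 768) -> Output: (3, 47, 768)

Answer: (3, 47, 768)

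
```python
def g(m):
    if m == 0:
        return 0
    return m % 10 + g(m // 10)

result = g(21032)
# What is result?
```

Sum of digits of 21032: 2 + 3 + 0 + 1 + 2 = 8

Answer: 8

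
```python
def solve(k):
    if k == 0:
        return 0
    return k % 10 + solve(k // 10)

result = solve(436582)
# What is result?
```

Sum of digits of 436582: 2 + 8 + 5 + 6 + 3 + 4 = 28

Answer: 28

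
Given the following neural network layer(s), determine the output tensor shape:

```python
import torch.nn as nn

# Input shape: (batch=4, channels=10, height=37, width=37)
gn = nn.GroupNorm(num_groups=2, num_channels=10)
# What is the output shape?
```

Input: (4, 10, 37, 37) -> Output: (4, 10, 37, 37)

Answer: (4, 10, 37, 37)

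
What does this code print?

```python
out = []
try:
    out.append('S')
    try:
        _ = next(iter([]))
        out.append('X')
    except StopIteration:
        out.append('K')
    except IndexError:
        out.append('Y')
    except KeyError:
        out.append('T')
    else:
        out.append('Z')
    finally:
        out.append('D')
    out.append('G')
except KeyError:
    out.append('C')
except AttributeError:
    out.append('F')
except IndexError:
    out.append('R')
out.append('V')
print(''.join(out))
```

Execution trace: 'S' (try body) → 'K' (inner except StopIteration) → 'D' (inner finally) → 'G' (try body, no exception) → 'V' (after the try/except). Output: SKDGV

Answer: SKDGV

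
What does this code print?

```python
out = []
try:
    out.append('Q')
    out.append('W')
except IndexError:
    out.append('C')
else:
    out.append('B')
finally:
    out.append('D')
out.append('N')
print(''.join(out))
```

Execution trace: 'Q' (try body) → 'W' (try body, no exception) → 'B' (else) → 'D' (finally) → 'N' (after the try/except). Output: QWBDN

Answer: QWBDN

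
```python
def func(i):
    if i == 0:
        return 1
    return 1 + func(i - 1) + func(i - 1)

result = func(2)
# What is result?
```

func(i) = 1 + 2·func(i-1), func(0)=1. Closed form: (1+1)·2^2 - 1 = 7.

Answer: 7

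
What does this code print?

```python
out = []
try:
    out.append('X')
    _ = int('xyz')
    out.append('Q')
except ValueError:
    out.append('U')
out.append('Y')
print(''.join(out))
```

Execution trace: 'X' (try body) → 'U' (except ValueError) → 'Y' (after the try/except). Output: XUY

Answer: XUY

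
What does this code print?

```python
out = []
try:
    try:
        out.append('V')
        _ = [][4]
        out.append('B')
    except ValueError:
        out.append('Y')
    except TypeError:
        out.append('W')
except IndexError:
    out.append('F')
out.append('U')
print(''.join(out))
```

Execution trace: 'V' (try body) → 'F' (outer except IndexError) → 'U' (after the try/except). Output: VFU

Answer: VFU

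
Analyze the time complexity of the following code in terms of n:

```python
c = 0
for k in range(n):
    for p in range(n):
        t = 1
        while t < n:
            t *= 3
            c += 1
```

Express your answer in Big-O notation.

Each loop level contributes: n × n × log n. Multiplying the contributions gives O(n^2 log n).

Answer: O(n^2 log n)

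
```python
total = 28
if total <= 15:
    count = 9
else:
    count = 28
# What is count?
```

Trace:
`total = 28` → total = 28
`if total <= 15: ...` → total <= 15 is False, take else branch → count = 28
So count = 28

Answer: 28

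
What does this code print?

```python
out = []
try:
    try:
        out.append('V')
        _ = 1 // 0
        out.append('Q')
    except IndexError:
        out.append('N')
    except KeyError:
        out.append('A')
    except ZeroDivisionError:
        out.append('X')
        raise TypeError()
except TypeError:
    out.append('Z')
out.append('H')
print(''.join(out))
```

Execution trace: 'V' (inner try body) → 'X' (inner except ZeroDivisionError) → 'Z' (outer except TypeError) → 'H' (after the try/except). Output: VXZH

Answer: VXZH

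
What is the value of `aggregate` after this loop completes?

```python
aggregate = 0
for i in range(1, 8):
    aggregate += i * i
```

Sum of squares 1² to 7² = 140
`aggregate` takes the values: 0 → 1 → 5 → 14 → 30 → 55 → 91 → 140

Answer: 140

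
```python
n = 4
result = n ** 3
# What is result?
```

Trace:
`n = 4` → n = 4
`result = n ** 3` → result = 64
So result = 64

Answer: 64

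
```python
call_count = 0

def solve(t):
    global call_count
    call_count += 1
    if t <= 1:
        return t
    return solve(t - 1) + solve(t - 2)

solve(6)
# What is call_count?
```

Calls(t) = 1 + Calls(t-1) + Calls(t-2); Calls(0)=Calls(1)=1. For t=6 this gives 25.

Answer: 25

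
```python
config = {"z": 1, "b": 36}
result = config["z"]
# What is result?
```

Trace:
`config = {"z": 1, "b": 36}` → config = {'z': 1, 'b': 36}
`result = config["z"]` → result = 1
So result = 1

Answer: 1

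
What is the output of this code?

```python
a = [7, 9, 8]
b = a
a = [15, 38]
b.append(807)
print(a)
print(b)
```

Key concept: rebinding vs mutation: a is rebound to a new list, b still points at the original.
Step by step:
`a = [7, 9, 8]` → a = [7, 9, 8]
`b = a` → b = [7, 9, 8] (same object as a)
`a = [15, 38]` → a = [15, 38]
`b.append(807)` → b = [7, 9, 8, 807]
`print(a)` → prints [15, 38]
`print(b)` → prints [7, 9, 8, 807]

Answer:
[15, 38]
[7, 9, 8, 807]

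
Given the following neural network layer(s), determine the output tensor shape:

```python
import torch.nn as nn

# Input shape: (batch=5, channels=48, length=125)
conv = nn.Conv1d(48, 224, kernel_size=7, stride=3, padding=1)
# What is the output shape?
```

Input: (5, 48, 125) -> Output: (5, 224, 41)

Answer: (5, 224, 41)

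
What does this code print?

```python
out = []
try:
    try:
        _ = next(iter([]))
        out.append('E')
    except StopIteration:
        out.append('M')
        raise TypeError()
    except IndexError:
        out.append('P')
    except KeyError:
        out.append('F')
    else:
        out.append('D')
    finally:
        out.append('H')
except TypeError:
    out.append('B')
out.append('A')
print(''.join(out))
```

Execution trace: 'M' (inner except StopIteration) → 'H' (inner finally) → 'B' (outer except TypeError) → 'A' (after the try/except). Output: MHBA

Answer: MHBA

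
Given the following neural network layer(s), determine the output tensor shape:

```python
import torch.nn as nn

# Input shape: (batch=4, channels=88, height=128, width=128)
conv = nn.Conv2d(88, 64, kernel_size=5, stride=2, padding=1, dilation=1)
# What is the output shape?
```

Input: (4, 88, 128, 128) -> Output: (4, 64, 63, 63)

Answer: (4, 64, 63, 63)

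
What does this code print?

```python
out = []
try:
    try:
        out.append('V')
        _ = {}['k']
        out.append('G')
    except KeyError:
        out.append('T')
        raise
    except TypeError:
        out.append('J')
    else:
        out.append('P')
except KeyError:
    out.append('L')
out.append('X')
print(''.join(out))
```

Execution trace: 'V' (inner try body) → 'T' (inner except KeyError) → 'L' (outer except KeyError) → 'X' (after the try/except). Output: VTLX

Answer: VTLX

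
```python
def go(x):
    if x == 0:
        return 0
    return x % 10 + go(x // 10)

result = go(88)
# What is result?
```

Sum of digits of 88: 8 + 8 = 16

Answer: 16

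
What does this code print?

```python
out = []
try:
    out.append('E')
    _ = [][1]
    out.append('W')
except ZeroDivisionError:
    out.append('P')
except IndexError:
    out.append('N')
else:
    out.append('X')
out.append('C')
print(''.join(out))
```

Execution trace: 'E' (try body) → 'N' (except IndexError) → 'C' (after the try/except). Output: ENC

Answer: ENC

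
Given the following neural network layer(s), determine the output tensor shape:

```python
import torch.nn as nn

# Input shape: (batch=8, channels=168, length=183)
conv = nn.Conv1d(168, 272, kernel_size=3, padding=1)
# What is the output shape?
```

Input: (8, 168, 183) -> Output: (8, 272, 183)

Answer: (8, 272, 183)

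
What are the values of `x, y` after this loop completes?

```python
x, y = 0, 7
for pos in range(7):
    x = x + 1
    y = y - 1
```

x goes 0→7, y goes 7→0
`x, y` takes the values: (0, 7) → (1, 7) → (1, 6) → (2, 6) → (2, 5) → (3, 5) → (3, 4) → (4, 4) → (4, 3) → (5, 3) → (5, 2) → (6, 2) → (6, 1) → (7, 1) → (7, 0)

Answer: 7, 0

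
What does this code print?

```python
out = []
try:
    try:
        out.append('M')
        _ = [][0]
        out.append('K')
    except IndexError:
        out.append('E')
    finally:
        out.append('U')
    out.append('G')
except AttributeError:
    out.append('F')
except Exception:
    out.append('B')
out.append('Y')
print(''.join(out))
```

Execution trace: 'M' (inner try body) → 'E' (inner except IndexError) → 'U' (inner finally) → 'G' (try body, no exception) → 'Y' (after the try/except). Output: MEUGY

Answer: MEUGY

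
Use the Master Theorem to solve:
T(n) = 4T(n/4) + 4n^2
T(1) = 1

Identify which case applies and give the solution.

a=4, b=4, f(n)=4n^2. log_4(4) = 1. Since c=2 > 1 and the regularity condition holds (4(n/4)^2 = (4/4^2)n^2 with 4/4^2 < 1), Case 3 applies: T(n) = Θ(f(n)) = O(n^2).

Answer: O(n^2) - Case 3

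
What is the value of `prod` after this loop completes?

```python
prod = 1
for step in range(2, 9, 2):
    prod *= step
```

Product of even numbers 2 to 8
`prod` takes the values: 1 → 2 → 8 → 48 → 384

Answer: 384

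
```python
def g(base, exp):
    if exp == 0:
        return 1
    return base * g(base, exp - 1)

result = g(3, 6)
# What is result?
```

g(3, 6) = 3 * 3 * 3 * 3 * 3 * 3 = 729

Answer: 729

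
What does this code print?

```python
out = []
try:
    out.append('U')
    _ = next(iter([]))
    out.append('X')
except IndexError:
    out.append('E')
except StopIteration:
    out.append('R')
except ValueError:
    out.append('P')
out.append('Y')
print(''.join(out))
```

Execution trace: 'U' (try body) → 'R' (except StopIteration) → 'Y' (after the try/except). Output: URY

Answer: URY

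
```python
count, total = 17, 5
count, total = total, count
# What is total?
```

Trace:
`count, total = 17, 5` → count = 17; total = 5
`count, total = total, count` → count = 5; total = 17
So total = 17

Answer: 17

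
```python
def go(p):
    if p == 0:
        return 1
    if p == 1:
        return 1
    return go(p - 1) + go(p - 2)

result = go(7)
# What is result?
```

Build up from base cases: go(0)=1, go(1)=1, go(2)=2, go(3)=3, go(4)=5, go(5)=8, go(6)=13, ..., go(7)=21

Answer: 21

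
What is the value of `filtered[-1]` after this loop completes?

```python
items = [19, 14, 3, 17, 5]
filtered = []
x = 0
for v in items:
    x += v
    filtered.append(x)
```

Cumulative sum ends at 58
`filtered` takes the values: [] → [19] → [19, 33] → [19, 33, 36] → [19, 33, 36, 53] → [19, 33, 36, 53, 58]
So `filtered[-1]` = 58

Answer: 58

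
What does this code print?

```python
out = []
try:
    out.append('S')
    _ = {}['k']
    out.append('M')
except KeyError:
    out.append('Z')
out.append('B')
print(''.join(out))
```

Execution trace: 'S' (try body) → 'Z' (except KeyError) → 'B' (after the try/except). Output: SZB

Answer: SZB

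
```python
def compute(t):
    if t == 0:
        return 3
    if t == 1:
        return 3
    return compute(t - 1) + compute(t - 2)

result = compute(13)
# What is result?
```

Build up from base cases: compute(0)=3, compute(1)=3, compute(2)=6, compute(3)=9, compute(4)=15, compute(5)=24, compute(6)=39, ..., compute(13)=1131

Answer: 1131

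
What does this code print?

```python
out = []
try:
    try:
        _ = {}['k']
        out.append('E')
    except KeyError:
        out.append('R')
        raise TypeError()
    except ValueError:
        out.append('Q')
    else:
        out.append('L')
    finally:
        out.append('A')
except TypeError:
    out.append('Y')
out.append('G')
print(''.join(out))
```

Execution trace: 'R' (inner except KeyError) → 'A' (inner finally) → 'Y' (outer except TypeError) → 'G' (after the try/except). Output: RAYG

Answer: RAYG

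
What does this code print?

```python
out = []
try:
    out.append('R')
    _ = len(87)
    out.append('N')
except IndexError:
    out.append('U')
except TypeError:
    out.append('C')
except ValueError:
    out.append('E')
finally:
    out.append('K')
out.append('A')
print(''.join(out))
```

Execution trace: 'R' (try body) → 'C' (except TypeError) → 'K' (finally) → 'A' (after the try/except). Output: RCKA

Answer: RCKA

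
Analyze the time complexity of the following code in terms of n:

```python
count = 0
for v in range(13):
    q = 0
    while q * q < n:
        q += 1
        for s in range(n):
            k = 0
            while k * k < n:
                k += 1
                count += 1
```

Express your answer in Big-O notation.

Each loop level contributes: 1 × √n × n × √n. Multiplying the contributions gives O(n^2).

Answer: O(n^2)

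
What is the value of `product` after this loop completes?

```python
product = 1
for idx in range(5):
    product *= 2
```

2^5 = 32
`product` takes the values: 1 → 2 → 4 → 8 → 16 → 32

Answer: 32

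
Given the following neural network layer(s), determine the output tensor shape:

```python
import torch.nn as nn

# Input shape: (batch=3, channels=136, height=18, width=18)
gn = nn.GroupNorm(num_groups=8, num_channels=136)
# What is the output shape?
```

Input: (3, 136, 18, 18) -> Output: (3, 136, 18, 18)

Answer: (3, 136, 18, 18)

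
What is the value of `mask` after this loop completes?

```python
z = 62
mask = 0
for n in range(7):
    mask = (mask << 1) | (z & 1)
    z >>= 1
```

Reverse lowest 7 bits of 62
`mask` takes the values: 0 → 1 → 3 → 7 → 15 → 31 → 62

Answer: 62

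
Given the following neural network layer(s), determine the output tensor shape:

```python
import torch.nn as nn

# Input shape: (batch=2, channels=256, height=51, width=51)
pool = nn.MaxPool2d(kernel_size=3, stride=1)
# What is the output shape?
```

Input: (2, 256, 51, 51) -> Output: (2, 256, 49, 49)

Answer: (2, 256, 49, 49)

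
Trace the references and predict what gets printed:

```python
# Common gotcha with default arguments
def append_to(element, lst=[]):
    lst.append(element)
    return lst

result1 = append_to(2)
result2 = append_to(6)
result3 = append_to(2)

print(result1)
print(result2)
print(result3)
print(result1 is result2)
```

Key concept: mutable default argument gotcha.
Step by step:
`result1 = append_to(2)` → result1 = [2]
`result2 = append_to(6)` → result1 = [2, 6] (same object as result2); result2 = [2, 6] (same object as result1)
`result3 = append_to(2)` → result1 = [2, 6, 2] (same object as result2, result3); result2 = [2, 6, 2] (same object as result1, result3); result3 = [2, 6, 2] (same object as result1, result2)
`print(result1)` → prints [2, 6, 2]
`print(result2)` → prints [2, 6, 2]
`print(result3)` → prints [2, 6, 2]
`print(result1 is result2)` → prints True

Answer:
[2, 6, 2]
[2, 6, 2]
[2, 6, 2]
True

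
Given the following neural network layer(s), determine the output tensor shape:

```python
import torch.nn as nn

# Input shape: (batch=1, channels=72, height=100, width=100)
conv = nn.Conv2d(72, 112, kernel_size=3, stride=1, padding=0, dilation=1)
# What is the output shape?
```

Input: (1, 72, 100, 100) -> Output: (1, 112, 98, 98)

Answer: (1, 112, 98, 98)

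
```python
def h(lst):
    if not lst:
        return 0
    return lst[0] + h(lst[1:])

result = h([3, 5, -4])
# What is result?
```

3 + 5 + (-4) + 0 = 4

Answer: 4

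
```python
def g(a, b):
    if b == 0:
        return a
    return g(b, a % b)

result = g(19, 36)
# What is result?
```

g(19, 36) -> g(36, 19) -> g(19, 17) -> g(17, 2) -> g(2, 1) -> g(1, 0) -> 1

Answer: 1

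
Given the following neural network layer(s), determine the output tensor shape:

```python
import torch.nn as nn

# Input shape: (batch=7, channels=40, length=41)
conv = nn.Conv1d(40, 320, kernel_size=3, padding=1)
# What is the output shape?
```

Input: (7, 40, 41) -> Output: (7, 320, 41)

Answer: (7, 320, 41)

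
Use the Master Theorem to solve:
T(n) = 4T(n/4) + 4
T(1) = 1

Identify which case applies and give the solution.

a=4, b=4, f(n)=4. log_4(4) = 1. Since c=0 < 1, Case 1 applies: T(n) = Θ(n^log_b(a)) = O(n).

Answer: O(n) - Case 1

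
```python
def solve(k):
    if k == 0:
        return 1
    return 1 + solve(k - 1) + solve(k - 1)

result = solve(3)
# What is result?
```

solve(k) = 1 + 2·solve(k-1), solve(0)=1. Closed form: (1+1)·2^3 - 1 = 15.

Answer: 15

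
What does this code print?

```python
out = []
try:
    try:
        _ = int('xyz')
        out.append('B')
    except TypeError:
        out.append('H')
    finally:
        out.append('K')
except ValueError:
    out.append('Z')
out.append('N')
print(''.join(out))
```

Execution trace: 'K' (finally) → 'Z' (outer except ValueError) → 'N' (after the try/except). Output: KZN

Answer: KZN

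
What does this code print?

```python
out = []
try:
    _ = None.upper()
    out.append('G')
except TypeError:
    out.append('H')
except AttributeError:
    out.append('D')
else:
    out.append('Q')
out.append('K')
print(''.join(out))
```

Execution trace: 'D' (except AttributeError) → 'K' (after the try/except). Output: DK

Answer: DK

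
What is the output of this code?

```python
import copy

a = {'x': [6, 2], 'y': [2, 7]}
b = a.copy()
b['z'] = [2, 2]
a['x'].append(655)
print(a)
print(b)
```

Key concept: shallow copy of dict with mutable values.
Step by step:
`a = {'x': [6, 2], 'y': [2, 7]}` → a = {'x': [6, 2], 'y': [2, 7]}
`b = a.copy()` → b = {'x': [6, 2], 'y': [2, 7]}
`b['z'] = [2, 2]` → b = {'x': [6, 2], 'y': [2, 7], 'z': [2, 2]}
`a['x'].append(655)` → a = {'x': [6, 2, 655], 'y': [2, 7]}; b = {'x': [6, 2, 655], 'y': [2, 7], 'z': [2, 2]}
`print(a)` → prints {'x': [6, 2, 655], 'y': [2, 7]}
`print(b)` → prints {'x': [6, 2, 655], 'y': [2, 7], 'z': [2, 2]}

Answer:
{'x': [6, 2, 655], 'y': [2, 7]}
{'x': [6, 2, 655], 'y': [2, 7], 'z': [2, 2]}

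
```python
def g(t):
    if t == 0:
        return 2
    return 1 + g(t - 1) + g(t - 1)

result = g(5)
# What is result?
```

g(t) = 1 + 2·g(t-1), g(0)=2. Closed form: (2+1)·2^5 - 1 = 95.

Answer: 95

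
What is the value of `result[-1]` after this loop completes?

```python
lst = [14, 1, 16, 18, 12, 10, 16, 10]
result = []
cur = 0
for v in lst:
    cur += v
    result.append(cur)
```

Cumulative sum ends at 97
`result` takes the values: [] → [14] → [14, 15] → [14, 15, 31] → [14, 15, 31, 49] → [14, 15, 31, 49, 61] → [14, 15, 31, 49, 61, 71] → [14, 15, 31, 49, 61, 71, 87] → [14, 15, 31, 49, 61, 71, 87, 97]
So `result[-1]` = 97

Answer: 97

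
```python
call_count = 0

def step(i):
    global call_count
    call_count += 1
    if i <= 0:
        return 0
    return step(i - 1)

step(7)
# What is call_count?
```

Linear recursion stepping by 1: 8 calls from i=7 down to ≤0.

Answer: 8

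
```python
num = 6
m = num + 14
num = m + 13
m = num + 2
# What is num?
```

Trace:
`num = 6` → num = 6
`m = num + 14` → m = 20
`num = m + 13` → num = 33
`m = num + 2` → m = 35
So num = 33

Answer: 33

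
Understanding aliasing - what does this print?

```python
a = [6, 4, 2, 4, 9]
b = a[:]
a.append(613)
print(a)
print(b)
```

Key concept: slice [:] creates copy.
Step by step:
`a = [6, 4, 2, 4, 9]` → a = [6, 4, 2, 4, 9]
`b = a[:]` → b = [6, 4, 2, 4, 9]
`a.append(613)` → a = [6, 4, 2, 4, 9, 613]
`print(a)` → prints [6, 4, 2, 4, 9, 613]
`print(b)` → prints [6, 4, 2, 4, 9]

Answer:
[6, 4, 2, 4, 9, 613]
[6, 4, 2, 4, 9]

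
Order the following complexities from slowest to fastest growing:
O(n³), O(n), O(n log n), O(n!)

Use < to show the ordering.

Ordered by growth rate: O(n) < O(n log n) < O(n³) < O(n!)

Answer: O(n) < O(n log n) < O(n³) < O(n!)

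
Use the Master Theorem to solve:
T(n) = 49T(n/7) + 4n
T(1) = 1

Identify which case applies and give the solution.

a=49, b=7, f(n)=4n. log_7(49) = 2. Since c=1 < 2, Case 1 applies: T(n) = Θ(n^log_b(a)) = O(n^2).

Answer: O(n^2) - Case 1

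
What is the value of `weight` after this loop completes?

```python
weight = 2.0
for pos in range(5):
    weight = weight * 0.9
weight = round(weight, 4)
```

Exponential decay: 2.0 * 0.9^5
`weight` takes the values: 2.0 → 1.8 → 1.62 → 1.458 → 1.3122 → 1.18098 → 1.181

Answer: 1.181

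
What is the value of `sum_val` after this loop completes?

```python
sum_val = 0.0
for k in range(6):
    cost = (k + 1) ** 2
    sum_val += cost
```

Sum of squared losses 1² + 2² + ... + 6²
`sum_val` takes the values: 0.0 → 1.0 → 5.0 → 14.0 → 30.0 → 55.0 → 91.0

Answer: 91.0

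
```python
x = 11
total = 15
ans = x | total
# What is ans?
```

Trace:
`x = 11` → x = 11
`total = 15` → total = 15
`ans = x | total` → ans = 15
So ans = 15

Answer: 15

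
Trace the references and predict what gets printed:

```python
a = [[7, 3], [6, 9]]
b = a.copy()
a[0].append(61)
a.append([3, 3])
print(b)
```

Key concept: shallow copy with nested lists.
Step by step:
`a = [[7, 3], [6, 9]]` → a = [[7, 3], [6, 9]]
`b = a.copy()` → b = [[7, 3], [6, 9]]
`a[0].append(61)` → a = [[7, 3, 61], [6, 9]]; b = [[7, 3, 61], [6, 9]]
`a.append([3, 3])` → a = [[7, 3, 61], [6, 9], [3, 3]]
`print(b)` → prints [[7, 3, 61], [6, 9]]

Answer: [[7, 3, 61], [6, 9]]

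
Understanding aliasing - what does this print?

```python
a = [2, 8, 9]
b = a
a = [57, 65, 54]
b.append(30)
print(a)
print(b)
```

Key concept: rebinding vs mutation: a is rebound to a new list, b still points at the original.
Step by step:
`a = [2, 8, 9]` → a = [2, 8, 9]
`b = a` → b = [2, 8, 9] (same object as a)
`a = [57, 65, 54]` → a = [57, 65, 54]
`b.append(30)` → b = [2, 8, 9, 30]
`print(a)` → prints [57, 65, 54]
`print(b)` → prints [2, 8, 9, 30]

Answer:
[57, 65, 54]
[2, 8, 9, 30]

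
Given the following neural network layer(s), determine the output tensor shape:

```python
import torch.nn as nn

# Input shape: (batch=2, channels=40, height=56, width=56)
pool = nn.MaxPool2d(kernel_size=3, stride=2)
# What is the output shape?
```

Input: (2, 40, 56, 56) -> Output: (2, 40, 27, 27)

Answer: (2, 40, 27, 27)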